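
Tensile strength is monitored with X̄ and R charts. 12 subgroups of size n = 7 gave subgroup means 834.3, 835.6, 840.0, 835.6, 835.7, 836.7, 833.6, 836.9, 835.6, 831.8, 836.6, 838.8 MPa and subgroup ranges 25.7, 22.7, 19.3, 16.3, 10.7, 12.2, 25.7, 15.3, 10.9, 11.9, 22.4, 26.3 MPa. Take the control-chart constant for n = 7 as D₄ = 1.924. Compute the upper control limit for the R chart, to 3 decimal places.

R̄ = (25.7 + 22.7 + 19.3 + 16.3 + 10.7 + 12.2 + 25.7 + 15.3 + 10.9 + 11.9 + 22.4 + 26.3) / 12 = 219.4000 / 12 = 18.2833
UCL_R = D₄·R̄ = 1.924 × 18.2833 = 35.1771

35.177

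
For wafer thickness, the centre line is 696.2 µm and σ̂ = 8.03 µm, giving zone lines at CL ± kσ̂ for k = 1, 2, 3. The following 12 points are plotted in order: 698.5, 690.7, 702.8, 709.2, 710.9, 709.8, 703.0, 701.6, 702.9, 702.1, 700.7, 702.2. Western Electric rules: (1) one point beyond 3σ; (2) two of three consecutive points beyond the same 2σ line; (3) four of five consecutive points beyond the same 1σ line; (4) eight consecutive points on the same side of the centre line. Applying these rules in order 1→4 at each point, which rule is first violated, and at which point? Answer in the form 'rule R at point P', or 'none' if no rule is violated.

Zone of each point (C = within 1σ̂, B = 1σ̂–2σ̂, A = 2σ̂–3σ̂, * = beyond 3σ̂; sign = side of CL): 1:+C, 2:-C, 3:+C, 4:+B, 5:+B, 6:+B, 7:+C, 8:+C, 9:+C, 10:+C, 11:+C, 12:+C
Rule 4 (eight consecutive points on the same side of the centre line) is satisfied at point 10.

rule 4 at point 10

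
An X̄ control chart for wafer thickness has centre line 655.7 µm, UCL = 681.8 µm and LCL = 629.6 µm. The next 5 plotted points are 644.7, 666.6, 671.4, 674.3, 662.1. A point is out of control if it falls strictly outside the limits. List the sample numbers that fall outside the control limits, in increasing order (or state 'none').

none

All 5 points lie within [629.6, 681.8].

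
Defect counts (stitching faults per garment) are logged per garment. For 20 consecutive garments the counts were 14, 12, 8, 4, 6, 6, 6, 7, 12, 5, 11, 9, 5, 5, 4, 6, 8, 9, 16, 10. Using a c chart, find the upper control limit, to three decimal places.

16.714

c̄ = (14 + 12 + 8 + 4 + 6 + 6 + 6 + 7 + 12 + 5 + 11 + 9 + 5 + 5 + 4 + 6 + 8 + 9 + 16 + 10) / 20 = 163 / 20 = 8.1500
UCL = c̄ + 3√c̄ = 8.1500 + 3 × √8.1500 = 8.1500 + 3 × 2.8548 = 16.7145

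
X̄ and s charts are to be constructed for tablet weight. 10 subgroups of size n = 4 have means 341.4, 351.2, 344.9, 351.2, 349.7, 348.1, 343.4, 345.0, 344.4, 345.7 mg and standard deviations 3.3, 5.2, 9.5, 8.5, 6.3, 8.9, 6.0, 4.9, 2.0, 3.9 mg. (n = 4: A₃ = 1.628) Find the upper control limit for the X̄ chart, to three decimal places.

356.024

X̄̄ = (341.4 + 351.2 + 344.9 + 351.2 + 349.7 + 348.1 + 343.4 + 345.0 + 344.4 + 345.7) / 10 = 346.5000
s̄ = (3.3 + 5.2 + 9.5 + 8.5 + 6.3 + 8.9 + 6.0 + 4.9 + 2.0 + 3.9) / 10 = 5.8500
UCL = X̄̄ + A₃·s̄ = 346.5000 + 1.628 × 5.8500 = 356.0238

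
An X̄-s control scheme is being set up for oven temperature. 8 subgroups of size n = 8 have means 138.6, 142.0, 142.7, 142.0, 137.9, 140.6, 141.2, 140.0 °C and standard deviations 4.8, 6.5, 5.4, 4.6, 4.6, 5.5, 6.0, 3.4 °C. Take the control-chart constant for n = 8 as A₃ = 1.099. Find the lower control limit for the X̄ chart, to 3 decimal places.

X̄̄ = (138.6 + 142.0 + 142.7 + 142.0 + 137.9 + 140.6 + 141.2 + 140.0) / 8 = 140.6250
s̄ = (4.8 + 6.5 + 5.4 + 4.6 + 4.6 + 5.5 + 6.0 + 3.4) / 8 = 5.1000
LCL = X̄̄ − A₃·s̄ = 140.6250 − 1.099 × 5.1000 = 135.0201

135.020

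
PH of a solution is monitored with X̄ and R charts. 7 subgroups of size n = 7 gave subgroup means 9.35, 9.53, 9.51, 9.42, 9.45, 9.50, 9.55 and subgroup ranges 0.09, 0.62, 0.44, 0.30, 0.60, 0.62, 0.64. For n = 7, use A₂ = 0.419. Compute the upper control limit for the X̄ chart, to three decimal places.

9.671

X̄̄ = (9.35 + 9.53 + 9.51 + 9.42 + 9.45 + 9.50 + 9.55) / 7 = 66.3100 / 7 = 9.4729
R̄ = (0.09 + 0.62 + 0.44 + 0.30 + 0.60 + 0.62 + 0.64) / 7 = 3.3100 / 7 = 0.4729
UCL = X̄̄ + A₂·R̄ = 9.4729 + 0.419 × 0.4729 = 9.6710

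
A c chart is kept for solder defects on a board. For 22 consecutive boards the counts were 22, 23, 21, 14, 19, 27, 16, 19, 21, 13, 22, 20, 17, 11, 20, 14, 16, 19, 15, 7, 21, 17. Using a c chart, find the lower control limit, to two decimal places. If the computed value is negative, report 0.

5.21

c̄ = (22 + 23 + 21 + 14 + 19 + 27 + 16 + 19 + 21 + 13 + 22 + 20 + 17 + 11 + 20 + 14 + 16 + 19 + 15 + 7 + 21 + 17) / 22 = 394 / 22 = 17.9091
LCL = c̄ − 3√c̄ = 17.9091 − 3 × 4.2319 = 5.2134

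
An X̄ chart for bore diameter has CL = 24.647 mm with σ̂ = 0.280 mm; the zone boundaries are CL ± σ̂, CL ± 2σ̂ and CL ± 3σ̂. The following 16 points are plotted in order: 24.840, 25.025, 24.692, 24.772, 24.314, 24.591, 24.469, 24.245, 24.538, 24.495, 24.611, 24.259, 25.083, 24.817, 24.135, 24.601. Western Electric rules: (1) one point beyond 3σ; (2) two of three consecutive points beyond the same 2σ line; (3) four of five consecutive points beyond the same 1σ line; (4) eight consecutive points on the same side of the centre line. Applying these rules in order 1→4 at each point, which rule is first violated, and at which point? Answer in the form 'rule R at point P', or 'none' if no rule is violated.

rule 4 at point 12

Zone of each point (C = within 1σ̂, B = 1σ̂–2σ̂, A = 2σ̂–3σ̂, * = beyond 3σ̂; sign = side of CL): 1:+C, 2:+B, 3:+C, 4:+C, 5:-B, 6:-C, 7:-C, 8:-B, 9:-C, 10:-C, 11:-C, 12:-B, 13:+B, 14:+C, 15:-B, 16:-C
Rule 4 (eight consecutive points on the same side of the centre line) is satisfied at point 12.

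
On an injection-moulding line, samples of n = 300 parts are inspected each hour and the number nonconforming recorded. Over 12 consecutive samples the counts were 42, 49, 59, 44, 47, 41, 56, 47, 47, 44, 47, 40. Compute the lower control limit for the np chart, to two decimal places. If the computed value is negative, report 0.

p̄ = Σdᵢ / (k·n) = 563 / (12 × 300) = 0.15639
LCL = np̄ − 3·√(np̄(1−p̄)) = 46.9167 − 3 × 6.2912 = 28.0430

28.04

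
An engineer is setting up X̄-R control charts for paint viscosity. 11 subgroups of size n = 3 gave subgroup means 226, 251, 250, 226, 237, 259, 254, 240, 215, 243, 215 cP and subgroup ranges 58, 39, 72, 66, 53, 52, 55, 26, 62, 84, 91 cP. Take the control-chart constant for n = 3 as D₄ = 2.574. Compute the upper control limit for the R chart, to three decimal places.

R̄ = (58 + 39 + 72 + 66 + 53 + 52 + 55 + 26 + 62 + 84 + 91) / 11 = 658.0000 / 11 = 59.8182
UCL_R = D₄·R̄ = 2.574 × 59.8182 = 153.9720

153.972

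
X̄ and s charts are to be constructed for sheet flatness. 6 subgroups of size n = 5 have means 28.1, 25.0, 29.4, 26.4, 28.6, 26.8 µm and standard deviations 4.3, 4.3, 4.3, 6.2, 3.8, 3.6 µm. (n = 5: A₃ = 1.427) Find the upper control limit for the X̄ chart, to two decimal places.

X̄̄ = (28.1 + 25.0 + 29.4 + 26.4 + 28.6 + 26.8) / 6 = 27.3833
s̄ = (4.3 + 4.3 + 4.3 + 6.2 + 3.8 + 3.6) / 6 = 4.4167
UCL = X̄̄ + A₃·s̄ = 27.3833 + 1.427 × 4.4167 = 33.6859

33.69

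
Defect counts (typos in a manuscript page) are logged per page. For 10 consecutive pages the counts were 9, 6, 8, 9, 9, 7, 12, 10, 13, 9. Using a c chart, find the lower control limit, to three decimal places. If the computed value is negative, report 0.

c̄ = (9 + 6 + 8 + 9 + 9 + 7 + 12 + 10 + 13 + 9) / 10 = 92 / 10 = 9.2000
LCL = c̄ − 3√c̄ = 9.2000 − 3 × 3.0332 = 0.1005

0.101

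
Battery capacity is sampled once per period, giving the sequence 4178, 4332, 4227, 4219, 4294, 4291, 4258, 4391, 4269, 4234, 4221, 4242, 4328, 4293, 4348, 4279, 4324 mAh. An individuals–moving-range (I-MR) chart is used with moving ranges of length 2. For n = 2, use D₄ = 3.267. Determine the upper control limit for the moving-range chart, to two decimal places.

Moving ranges: 154, 105, 8, 75, 3, 33, 133, 122, 35, 13, 21, 86, 35, 55, 69, 45; M̄R̄ = 992.0000 / 16 = 62.0000
UCL_MR = D₄·M̄R̄ = 3.267 × 62.0000 = 202.5540

202.55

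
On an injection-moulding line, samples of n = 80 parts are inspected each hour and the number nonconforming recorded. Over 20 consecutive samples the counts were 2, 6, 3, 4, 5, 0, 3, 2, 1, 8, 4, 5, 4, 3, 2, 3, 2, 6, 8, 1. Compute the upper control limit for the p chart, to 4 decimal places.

0.1145

p̄ = Σdᵢ / (k·n) = 72 / (20 × 80) = 0.04500
UCL = p̄ + 3·√(p̄(1−p̄)/n) = 0.04500 + 3 × √(0.04500×0.95500/80) = 0.04500 + 3 × 0.02318 = 0.11453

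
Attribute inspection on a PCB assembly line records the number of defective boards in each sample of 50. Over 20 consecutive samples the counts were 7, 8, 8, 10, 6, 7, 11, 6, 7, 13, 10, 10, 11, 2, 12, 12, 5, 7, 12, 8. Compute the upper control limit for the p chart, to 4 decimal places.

0.3321

p̄ = Σdᵢ / (k·n) = 172 / (20 × 50) = 0.17200
UCL = p̄ + 3·√(p̄(1−p̄)/n) = 0.17200 + 3 × √(0.17200×0.82800/50) = 0.17200 + 3 × 0.05337 = 0.33211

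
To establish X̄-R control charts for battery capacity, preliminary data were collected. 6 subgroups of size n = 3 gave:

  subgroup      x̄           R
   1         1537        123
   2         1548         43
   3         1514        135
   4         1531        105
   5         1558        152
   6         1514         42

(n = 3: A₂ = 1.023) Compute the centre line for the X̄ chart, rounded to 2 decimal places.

X̄̄ = (1537 + 1548 + 1514 + 1531 + 1558 + 1514) / 6 = 9202.0000 / 6 = 1533.6667
CL = X̄̄ = 1533.6667

1533.67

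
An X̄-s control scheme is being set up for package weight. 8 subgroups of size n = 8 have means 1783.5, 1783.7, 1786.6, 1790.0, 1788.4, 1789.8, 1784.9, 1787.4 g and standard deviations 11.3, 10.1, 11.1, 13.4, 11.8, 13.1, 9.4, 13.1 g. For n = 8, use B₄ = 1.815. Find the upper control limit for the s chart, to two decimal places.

21.17

s̄ = (11.3 + 10.1 + 11.1 + 13.4 + 11.8 + 13.1 + 9.4 + 13.1) / 8 = 11.6625
UCL_s = B₄·s̄ = 1.815 × 11.6625 = 21.1674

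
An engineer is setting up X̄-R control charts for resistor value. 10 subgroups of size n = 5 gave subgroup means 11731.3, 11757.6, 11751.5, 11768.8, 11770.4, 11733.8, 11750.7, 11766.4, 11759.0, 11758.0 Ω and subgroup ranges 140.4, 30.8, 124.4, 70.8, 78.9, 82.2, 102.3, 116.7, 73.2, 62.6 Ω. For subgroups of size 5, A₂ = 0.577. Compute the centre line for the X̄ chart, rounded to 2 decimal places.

11754.75

X̄̄ = (11731.3 + 11757.6 + 11751.5 + 11768.8 + 11770.4 + 11733.8 + 11750.7 + 11766.4 + 11759.0 + 11758.0) / 10 = 117547.5000 / 10 = 11754.7500
CL = X̄̄ = 11754.7500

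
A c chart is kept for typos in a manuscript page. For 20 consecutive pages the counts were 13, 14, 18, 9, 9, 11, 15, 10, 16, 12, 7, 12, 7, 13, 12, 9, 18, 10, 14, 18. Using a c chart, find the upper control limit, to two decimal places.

c̄ = (13 + 14 + 18 + 9 + 9 + 11 + 15 + 10 + 16 + 12 + 7 + 12 + 7 + 13 + 12 + 9 + 18 + 10 + 14 + 18) / 20 = 247 / 20 = 12.3500
UCL = c̄ + 3√c̄ = 12.3500 + 3 × √12.3500 = 12.3500 + 3 × 3.5143 = 22.8928

22.89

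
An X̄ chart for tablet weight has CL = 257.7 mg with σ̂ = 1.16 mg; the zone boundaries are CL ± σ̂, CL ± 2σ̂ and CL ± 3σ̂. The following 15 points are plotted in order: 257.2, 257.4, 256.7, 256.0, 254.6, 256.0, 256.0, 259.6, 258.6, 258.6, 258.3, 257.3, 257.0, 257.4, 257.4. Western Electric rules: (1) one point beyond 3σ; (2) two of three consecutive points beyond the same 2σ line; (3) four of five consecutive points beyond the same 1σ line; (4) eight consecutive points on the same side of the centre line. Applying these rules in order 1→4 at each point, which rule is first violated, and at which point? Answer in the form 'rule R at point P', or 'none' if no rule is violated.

rule 3 at point 7

Zone of each point (C = within 1σ̂, B = 1σ̂–2σ̂, A = 2σ̂–3σ̂, * = beyond 3σ̂; sign = side of CL): 1:-C, 2:-C, 3:-C, 4:-B, 5:-A, 6:-B, 7:-B, 8:+B, 9:+C, 10:+C, 11:+C, 12:-C, 13:-C, 14:-C, 15:-C
Rule 3 (four of five consecutive points beyond the same 1σ limit) is satisfied at point 7.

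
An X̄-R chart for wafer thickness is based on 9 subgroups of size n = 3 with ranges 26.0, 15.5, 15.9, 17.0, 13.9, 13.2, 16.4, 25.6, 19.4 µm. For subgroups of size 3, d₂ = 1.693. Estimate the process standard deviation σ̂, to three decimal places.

10.691

R̄ = (26.0 + 15.5 + 15.9 + 17.0 + 13.9 + 13.2 + 16.4 + 25.6 + 19.4) / 9 = 18.1000
σ̂ = R̄ / d₂ = 18.1000 / 1.693 = 10.6911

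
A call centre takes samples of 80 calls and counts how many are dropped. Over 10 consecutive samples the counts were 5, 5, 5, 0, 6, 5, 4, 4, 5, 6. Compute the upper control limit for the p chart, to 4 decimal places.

p̄ = Σdᵢ / (k·n) = 45 / (10 × 80) = 0.05625
UCL = p̄ + 3·√(p̄(1−p̄)/n) = 0.05625 + 3 × √(0.05625×0.94375/80) = 0.05625 + 3 × 0.02576 = 0.13353

0.1335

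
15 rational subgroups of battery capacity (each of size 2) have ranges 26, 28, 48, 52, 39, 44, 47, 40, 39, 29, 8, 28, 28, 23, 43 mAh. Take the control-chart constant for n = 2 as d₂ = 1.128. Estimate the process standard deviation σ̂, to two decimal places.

30.85

R̄ = (26 + 28 + 48 + 52 + 39 + 44 + 47 + 40 + 39 + 29 + 8 + 28 + 28 + 23 + 43) / 15 = 34.8000
σ̂ = R̄ / d₂ = 34.8000 / 1.128 = 30.8511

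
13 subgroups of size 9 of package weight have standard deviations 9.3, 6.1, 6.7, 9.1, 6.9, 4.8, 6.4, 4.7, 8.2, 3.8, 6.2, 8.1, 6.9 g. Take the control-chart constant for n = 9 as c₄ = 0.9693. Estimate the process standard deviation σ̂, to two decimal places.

6.92

s̄ = (9.3 + 6.1 + 6.7 + 9.1 + 6.9 + 4.8 + 6.4 + 4.7 + 8.2 + 3.8 + 6.2 + 8.1 + 6.9) / 13 = 6.7077
σ̂ = s̄ / c₄ = 6.7077 / 0.9693 = 6.9201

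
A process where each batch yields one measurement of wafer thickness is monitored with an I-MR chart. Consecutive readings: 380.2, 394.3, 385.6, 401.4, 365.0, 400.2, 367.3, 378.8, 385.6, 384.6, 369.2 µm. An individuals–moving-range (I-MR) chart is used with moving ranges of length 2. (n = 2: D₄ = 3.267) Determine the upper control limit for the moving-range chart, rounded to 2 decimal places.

58.09

Moving ranges: 14.1, 8.7, 15.8, 36.4, 35.2, 32.9, 11.5, 6.8, 1.0, 15.4; M̄R̄ = 177.8000 / 10 = 17.7800
UCL_MR = D₄·M̄R̄ = 3.267 × 17.7800 = 58.0873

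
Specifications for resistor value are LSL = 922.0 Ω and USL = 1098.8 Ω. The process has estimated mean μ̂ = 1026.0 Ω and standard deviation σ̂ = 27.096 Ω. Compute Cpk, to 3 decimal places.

0.896

Cpu = (USL − μ̂) / (3σ̂) = (1098.8 − 1026.0) / (3 × 27.096) = 0.8956; Cpl = (μ̂ − LSL) / (3σ̂) = (1026.0 − 922.0) / (3 × 27.096) = 1.2794; Cpk = min(Cpu, Cpl) = 0.8956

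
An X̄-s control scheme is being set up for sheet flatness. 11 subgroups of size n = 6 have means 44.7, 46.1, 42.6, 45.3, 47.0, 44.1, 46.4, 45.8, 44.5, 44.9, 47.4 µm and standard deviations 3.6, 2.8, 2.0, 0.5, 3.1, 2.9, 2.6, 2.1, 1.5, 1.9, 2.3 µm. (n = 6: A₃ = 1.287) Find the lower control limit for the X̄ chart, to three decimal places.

42.385

X̄̄ = (44.7 + 46.1 + 42.6 + 45.3 + 47.0 + 44.1 + 46.4 + 45.8 + 44.5 + 44.9 + 47.4) / 11 = 45.3455
s̄ = (3.6 + 2.8 + 2.0 + 0.5 + 3.1 + 2.9 + 2.6 + 2.1 + 1.5 + 1.9 + 2.3) / 11 = 2.3000
LCL = X̄̄ − A₃·s̄ = 45.3455 − 1.287 × 2.3000 = 42.3854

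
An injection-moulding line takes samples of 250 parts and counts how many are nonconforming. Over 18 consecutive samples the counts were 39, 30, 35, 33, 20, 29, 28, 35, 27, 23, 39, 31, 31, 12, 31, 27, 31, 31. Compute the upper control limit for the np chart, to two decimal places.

44.87

p̄ = Σdᵢ / (k·n) = 532 / (18 × 250) = 0.11822
UCL = np̄ + 3·√(np̄(1−p̄)) = 29.5556 + 3 × √(29.5556×0.88178) = 29.5556 + 3 × 5.1050 = 44.8707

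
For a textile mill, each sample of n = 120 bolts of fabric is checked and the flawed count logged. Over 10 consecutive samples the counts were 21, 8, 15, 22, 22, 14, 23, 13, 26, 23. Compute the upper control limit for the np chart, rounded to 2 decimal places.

30.62

p̄ = Σdᵢ / (k·n) = 187 / (10 × 120) = 0.15583
UCL = np̄ + 3·√(np̄(1−p̄)) = 18.7000 + 3 × √(18.7000×0.84417) = 18.7000 + 3 × 3.9731 = 30.6194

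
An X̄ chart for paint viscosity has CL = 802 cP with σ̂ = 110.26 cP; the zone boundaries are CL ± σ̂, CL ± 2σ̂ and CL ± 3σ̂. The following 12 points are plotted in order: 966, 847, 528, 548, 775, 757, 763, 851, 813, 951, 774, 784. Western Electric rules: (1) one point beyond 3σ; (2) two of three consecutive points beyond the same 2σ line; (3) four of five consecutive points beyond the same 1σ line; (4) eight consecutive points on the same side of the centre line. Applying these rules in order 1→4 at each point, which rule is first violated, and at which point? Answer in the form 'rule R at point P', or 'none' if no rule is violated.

Zone of each point (C = within 1σ̂, B = 1σ̂–2σ̂, A = 2σ̂–3σ̂, * = beyond 3σ̂; sign = side of CL): 1:+B, 2:+C, 3:-A, 4:-A, 5:-C, 6:-C, 7:-C, 8:+C, 9:+C, 10:+B, 11:-C, 12:-C
Rule 2 (two of three consecutive points beyond the same 2σ limit) is satisfied at point 4.

rule 2 at point 4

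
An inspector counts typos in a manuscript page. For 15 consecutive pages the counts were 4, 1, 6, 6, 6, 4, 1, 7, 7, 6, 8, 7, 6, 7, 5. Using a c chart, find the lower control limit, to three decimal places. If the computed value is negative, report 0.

c̄ = (4 + 1 + 6 + 6 + 6 + 4 + 1 + 7 + 7 + 6 + 8 + 7 + 6 + 7 + 5) / 15 = 81 / 15 = 5.4000
LCL = c̄ − 3√c̄ = 5.4000 − 3 × 2.3238 = -1.5714 → 0 (cannot be negative)

0.000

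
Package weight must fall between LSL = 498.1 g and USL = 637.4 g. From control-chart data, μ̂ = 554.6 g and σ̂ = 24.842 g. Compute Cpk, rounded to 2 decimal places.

0.76

Cpu = (USL − μ̂) / (3σ̂) = (637.4 − 554.6) / (3 × 24.842) = 1.1110; Cpl = (μ̂ − LSL) / (3σ̂) = (554.6 − 498.1) / (3 × 24.842) = 0.7581; Cpk = min(Cpu, Cpl) = 0.7581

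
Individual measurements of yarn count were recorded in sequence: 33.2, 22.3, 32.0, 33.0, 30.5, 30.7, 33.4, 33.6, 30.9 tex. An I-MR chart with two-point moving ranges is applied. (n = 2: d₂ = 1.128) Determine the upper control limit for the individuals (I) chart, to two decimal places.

X̄ = (33.2 + 22.3 + 32.0 + 33.0 + 30.5 + 30.7 + 33.4 + 33.6 + 30.9) / 9 = 31.0667
Moving ranges: 10.9, 9.7, 1.0, 2.5, 0.2, 2.7, 0.2, 2.7; M̄R̄ = 29.9000 / 8 = 3.7375
UCL = X̄ + 3·M̄R̄/d₂ = 31.0667 + 3 × 3.7375 / 1.128 = 41.0068

41.01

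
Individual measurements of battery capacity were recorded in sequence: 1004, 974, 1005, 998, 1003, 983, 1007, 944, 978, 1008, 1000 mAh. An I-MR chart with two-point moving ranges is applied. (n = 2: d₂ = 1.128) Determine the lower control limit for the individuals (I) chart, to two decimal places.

X̄ = (1004 + 974 + 1005 + 998 + 1003 + 983 + 1007 + 944 + 978 + 1008 + 1000) / 11 = 991.2727
Moving ranges: 30, 31, 7, 5, 20, 24, 63, 34, 30, 8; M̄R̄ = 252.0000 / 10 = 25.2000
LCL = X̄ − 3·M̄R̄/d₂ = 991.2727 − 3 × 25.2000 / 1.128 = 924.2515

924.25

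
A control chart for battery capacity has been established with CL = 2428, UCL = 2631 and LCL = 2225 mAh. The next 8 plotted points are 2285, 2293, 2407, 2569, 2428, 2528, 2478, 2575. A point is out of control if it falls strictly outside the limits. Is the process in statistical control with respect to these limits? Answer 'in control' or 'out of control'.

in control

All 8 points lie within [2225, 2631].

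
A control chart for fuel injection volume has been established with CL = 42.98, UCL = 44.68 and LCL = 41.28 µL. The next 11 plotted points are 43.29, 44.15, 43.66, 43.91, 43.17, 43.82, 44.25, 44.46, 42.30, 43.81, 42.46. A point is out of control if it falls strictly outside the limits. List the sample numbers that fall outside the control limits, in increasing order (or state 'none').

none

All 11 points lie within [41.28, 44.68].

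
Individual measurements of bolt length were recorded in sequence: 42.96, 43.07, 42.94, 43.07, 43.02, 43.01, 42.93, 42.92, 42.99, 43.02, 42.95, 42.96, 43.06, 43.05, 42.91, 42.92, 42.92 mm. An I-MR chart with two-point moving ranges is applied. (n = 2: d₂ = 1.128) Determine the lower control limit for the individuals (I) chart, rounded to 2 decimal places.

X̄ = (42.96 + 43.07 + 42.94 + 43.07 + 43.02 + 43.01 + 42.93 + 42.92 + 42.99 + 43.02 + 42.95 + 42.96 + 43.06 + 43.05 + 42.91 + 42.92 + 42.92) / 17 = 42.9824
Moving ranges: 0.11, 0.13, 0.13, 0.05, 0.01, 0.08, 0.01, 0.07, 0.03, 0.07, 0.01, 0.10, 0.01, 0.14, 0.01, 0.00; M̄R̄ = 0.9600 / 16 = 0.0600
LCL = X̄ − 3·M̄R̄/d₂ = 42.9824 − 3 × 0.0600 / 1.128 = 42.8228

42.82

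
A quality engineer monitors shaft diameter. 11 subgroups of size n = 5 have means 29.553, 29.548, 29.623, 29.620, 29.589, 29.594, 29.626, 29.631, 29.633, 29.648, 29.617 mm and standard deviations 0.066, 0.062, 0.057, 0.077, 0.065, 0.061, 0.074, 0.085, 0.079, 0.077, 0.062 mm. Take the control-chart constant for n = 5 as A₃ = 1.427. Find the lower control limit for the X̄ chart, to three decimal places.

X̄̄ = (29.553 + 29.548 + 29.623 + 29.620 + 29.589 + 29.594 + 29.626 + 29.631 + 29.633 + 29.648 + 29.617) / 11 = 29.6075
s̄ = (0.066 + 0.062 + 0.057 + 0.077 + 0.065 + 0.061 + 0.074 + 0.085 + 0.079 + 0.077 + 0.062) / 11 = 0.0695
LCL = X̄̄ − A₃·s̄ = 29.6075 − 1.427 × 0.0695 = 29.5082

29.508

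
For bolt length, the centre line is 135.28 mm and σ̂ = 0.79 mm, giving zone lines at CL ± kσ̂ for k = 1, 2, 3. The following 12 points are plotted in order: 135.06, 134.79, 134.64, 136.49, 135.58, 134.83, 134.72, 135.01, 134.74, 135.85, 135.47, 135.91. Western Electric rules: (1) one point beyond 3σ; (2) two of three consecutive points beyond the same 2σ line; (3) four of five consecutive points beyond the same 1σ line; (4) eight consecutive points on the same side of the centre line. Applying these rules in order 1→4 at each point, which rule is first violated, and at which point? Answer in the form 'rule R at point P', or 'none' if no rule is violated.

none

Zone of each point (C = within 1σ̂, B = 1σ̂–2σ̂, A = 2σ̂–3σ̂, * = beyond 3σ̂; sign = side of CL): 1:-C, 2:-C, 3:-C, 4:+B, 5:+C, 6:-C, 7:-C, 8:-C, 9:-C, 10:+C, 11:+C, 12:+C
No rule fires across all 12 points.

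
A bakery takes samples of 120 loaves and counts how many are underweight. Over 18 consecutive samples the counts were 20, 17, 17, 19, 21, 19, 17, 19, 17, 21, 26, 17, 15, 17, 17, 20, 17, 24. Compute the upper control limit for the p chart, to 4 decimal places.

0.2571

p̄ = Σdᵢ / (k·n) = 340 / (18 × 120) = 0.15741
UCL = p̄ + 3·√(p̄(1−p̄)/n) = 0.15741 + 3 × √(0.15741×0.84259/120) = 0.15741 + 3 × 0.03325 = 0.25714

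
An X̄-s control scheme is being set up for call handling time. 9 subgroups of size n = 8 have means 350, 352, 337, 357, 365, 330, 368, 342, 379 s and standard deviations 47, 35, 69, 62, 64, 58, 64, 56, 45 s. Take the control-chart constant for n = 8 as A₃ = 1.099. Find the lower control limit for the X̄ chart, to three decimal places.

292.278

X̄̄ = (350 + 352 + 337 + 357 + 365 + 330 + 368 + 342 + 379) / 9 = 353.3333
s̄ = (47 + 35 + 69 + 62 + 64 + 58 + 64 + 56 + 45) / 9 = 55.5556
LCL = X̄̄ − A₃·s̄ = 353.3333 − 1.099 × 55.5556 = 292.2778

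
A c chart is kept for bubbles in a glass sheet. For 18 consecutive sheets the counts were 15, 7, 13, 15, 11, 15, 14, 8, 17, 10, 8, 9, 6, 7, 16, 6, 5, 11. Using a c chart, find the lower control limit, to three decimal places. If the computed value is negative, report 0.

c̄ = (15 + 7 + 13 + 15 + 11 + 15 + 14 + 8 + 17 + 10 + 8 + 9 + 6 + 7 + 16 + 6 + 5 + 11) / 18 = 193 / 18 = 10.7222
LCL = c̄ − 3√c̄ = 10.7222 − 3 × 3.2745 = 0.8988

0.899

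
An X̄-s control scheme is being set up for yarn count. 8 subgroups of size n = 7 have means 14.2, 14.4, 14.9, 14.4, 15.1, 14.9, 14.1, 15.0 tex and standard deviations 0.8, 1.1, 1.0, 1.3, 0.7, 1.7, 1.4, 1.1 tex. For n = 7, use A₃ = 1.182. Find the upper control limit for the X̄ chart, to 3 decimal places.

15.970

X̄̄ = (14.2 + 14.4 + 14.9 + 14.4 + 15.1 + 14.9 + 14.1 + 15.0) / 8 = 14.6250
s̄ = (0.8 + 1.1 + 1.0 + 1.3 + 0.7 + 1.7 + 1.4 + 1.1) / 8 = 1.1375
UCL = X̄̄ + A₃·s̄ = 14.6250 + 1.182 × 1.1375 = 15.9695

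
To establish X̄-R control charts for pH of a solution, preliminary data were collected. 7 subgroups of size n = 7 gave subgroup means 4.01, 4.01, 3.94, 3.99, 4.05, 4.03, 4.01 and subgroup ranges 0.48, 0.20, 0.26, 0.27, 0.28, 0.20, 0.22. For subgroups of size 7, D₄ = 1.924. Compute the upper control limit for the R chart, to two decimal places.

R̄ = (0.48 + 0.20 + 0.26 + 0.27 + 0.28 + 0.20 + 0.22) / 7 = 1.9100 / 7 = 0.2729
UCL_R = D₄·R̄ = 1.924 × 0.2729 = 0.5250

0.52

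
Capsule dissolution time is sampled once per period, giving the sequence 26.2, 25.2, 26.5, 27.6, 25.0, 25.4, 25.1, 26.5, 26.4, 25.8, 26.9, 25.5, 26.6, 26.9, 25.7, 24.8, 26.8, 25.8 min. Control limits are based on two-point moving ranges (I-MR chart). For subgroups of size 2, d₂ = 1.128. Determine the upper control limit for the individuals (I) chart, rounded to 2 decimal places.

28.82

X̄ = (26.2 + 25.2 + 26.5 + 27.6 + 25.0 + 25.4 + 25.1 + 26.5 + 26.4 + 25.8 + 26.9 + 25.5 + 26.6 + 26.9 + 25.7 + 24.8 + 26.8 + 25.8) / 18 = 26.0389
Moving ranges: 1.0, 1.3, 1.1, 2.6, 0.4, 0.3, 1.4, 0.1, 0.6, 1.1, 1.4, 1.1, 0.3, 1.2, 0.9, 2.0, 1.0; M̄R̄ = 17.8000 / 17 = 1.0471
UCL = X̄ + 3·M̄R̄/d₂ = 26.0389 + 3 × 1.0471 / 1.128 = 28.8236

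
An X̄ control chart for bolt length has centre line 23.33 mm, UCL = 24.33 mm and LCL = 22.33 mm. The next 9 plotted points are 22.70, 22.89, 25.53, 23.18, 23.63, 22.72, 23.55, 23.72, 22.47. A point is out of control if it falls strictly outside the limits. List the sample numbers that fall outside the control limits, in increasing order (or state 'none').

Compare each point to [22.33, 24.33]: sample 3 = 25.53 > UCL.

3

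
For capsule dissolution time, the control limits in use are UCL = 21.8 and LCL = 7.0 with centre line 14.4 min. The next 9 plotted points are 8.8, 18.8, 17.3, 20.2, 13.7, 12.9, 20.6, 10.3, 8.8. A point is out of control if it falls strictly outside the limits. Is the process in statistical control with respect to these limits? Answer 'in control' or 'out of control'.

in control

All 9 points lie within [7.0, 21.8].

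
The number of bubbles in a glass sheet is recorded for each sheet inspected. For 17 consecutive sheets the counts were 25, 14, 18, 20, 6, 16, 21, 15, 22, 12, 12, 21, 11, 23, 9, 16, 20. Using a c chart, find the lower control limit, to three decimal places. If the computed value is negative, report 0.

c̄ = (25 + 14 + 18 + 20 + 6 + 16 + 21 + 15 + 22 + 12 + 12 + 21 + 11 + 23 + 9 + 16 + 20) / 17 = 281 / 17 = 16.5294
LCL = c̄ − 3√c̄ = 16.5294 − 3 × 4.0656 = 4.3325

4.332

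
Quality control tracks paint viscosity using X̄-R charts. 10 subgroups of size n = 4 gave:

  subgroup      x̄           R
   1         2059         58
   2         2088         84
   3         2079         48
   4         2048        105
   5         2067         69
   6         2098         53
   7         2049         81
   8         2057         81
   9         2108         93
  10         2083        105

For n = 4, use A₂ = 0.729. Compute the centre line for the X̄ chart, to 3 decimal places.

2073.600

X̄̄ = (2059 + 2088 + 2079 + 2048 + 2067 + 2098 + 2049 + 2057 + 2108 + 2083) / 10 = 20736.0000 / 10 = 2073.6000
CL = X̄̄ = 2073.6000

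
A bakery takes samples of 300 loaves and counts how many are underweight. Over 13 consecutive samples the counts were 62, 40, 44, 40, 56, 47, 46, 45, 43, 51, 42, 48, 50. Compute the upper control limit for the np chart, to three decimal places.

66.156

p̄ = Σdᵢ / (k·n) = 614 / (13 × 300) = 0.15744
UCL = np̄ + 3·√(np̄(1−p̄)) = 47.2308 + 3 × √(47.2308×0.84256) = 47.2308 + 3 × 6.3083 = 66.1557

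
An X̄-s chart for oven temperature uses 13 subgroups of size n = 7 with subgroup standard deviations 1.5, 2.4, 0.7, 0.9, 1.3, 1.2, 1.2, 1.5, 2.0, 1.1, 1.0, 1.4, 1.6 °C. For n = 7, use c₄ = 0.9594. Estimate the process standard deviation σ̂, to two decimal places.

1.43

s̄ = (1.5 + 2.4 + 0.7 + 0.9 + 1.3 + 1.2 + 1.2 + 1.5 + 2.0 + 1.1 + 1.0 + 1.4 + 1.6) / 13 = 1.3692
σ̂ = s̄ / c₄ = 1.3692 / 0.9594 = 1.4272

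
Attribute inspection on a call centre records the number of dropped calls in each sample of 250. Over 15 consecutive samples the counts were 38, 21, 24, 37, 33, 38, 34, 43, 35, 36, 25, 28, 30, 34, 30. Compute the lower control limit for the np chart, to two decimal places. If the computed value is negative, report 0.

p̄ = Σdᵢ / (k·n) = 486 / (15 × 250) = 0.12960
LCL = np̄ − 3·√(np̄(1−p̄)) = 32.4000 − 3 × 5.3105 = 16.4686

16.47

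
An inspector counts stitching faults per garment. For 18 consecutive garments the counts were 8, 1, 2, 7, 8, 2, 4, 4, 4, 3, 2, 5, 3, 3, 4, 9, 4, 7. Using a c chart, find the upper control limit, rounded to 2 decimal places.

10.77

c̄ = (8 + 1 + 2 + 7 + 8 + 2 + 4 + 4 + 4 + 3 + 2 + 5 + 3 + 3 + 4 + 9 + 4 + 7) / 18 = 80 / 18 = 4.4444
UCL = c̄ + 3√c̄ = 4.4444 + 3 × √4.4444 = 4.4444 + 3 × 2.1082 = 10.7690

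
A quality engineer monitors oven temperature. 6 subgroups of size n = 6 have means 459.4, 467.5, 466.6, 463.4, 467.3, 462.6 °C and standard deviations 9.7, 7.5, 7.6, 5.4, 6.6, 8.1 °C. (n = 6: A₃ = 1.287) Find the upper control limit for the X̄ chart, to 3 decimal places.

X̄̄ = (459.4 + 467.5 + 466.6 + 463.4 + 467.3 + 462.6) / 6 = 464.4667
s̄ = (9.7 + 7.5 + 7.6 + 5.4 + 6.6 + 8.1) / 6 = 7.4833
UCL = X̄̄ + A₃·s̄ = 464.4667 + 1.287 × 7.4833 = 474.0977

474.098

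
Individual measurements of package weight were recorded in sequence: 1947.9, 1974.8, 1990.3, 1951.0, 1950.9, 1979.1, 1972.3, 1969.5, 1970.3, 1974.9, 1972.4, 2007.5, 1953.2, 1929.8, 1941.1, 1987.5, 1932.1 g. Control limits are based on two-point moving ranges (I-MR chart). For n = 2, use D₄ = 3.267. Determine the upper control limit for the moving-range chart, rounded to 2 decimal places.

Moving ranges: 26.9, 15.5, 39.3, 0.1, 28.2, 6.8, 2.8, 0.8, 4.6, 2.5, 35.1, 54.3, 23.4, 11.3, 46.4, 55.4; M̄R̄ = 353.4000 / 16 = 22.0875
UCL_MR = D₄·M̄R̄ = 3.267 × 22.0875 = 72.1599

72.16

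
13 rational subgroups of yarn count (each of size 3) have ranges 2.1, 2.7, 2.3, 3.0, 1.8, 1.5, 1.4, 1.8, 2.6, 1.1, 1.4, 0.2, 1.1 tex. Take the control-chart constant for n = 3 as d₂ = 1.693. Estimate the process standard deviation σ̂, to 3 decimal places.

R̄ = (2.1 + 2.7 + 2.3 + 3.0 + 1.8 + 1.5 + 1.4 + 1.8 + 2.6 + 1.1 + 1.4 + 0.2 + 1.1) / 13 = 1.7692
σ̂ = R̄ / d₂ = 1.7692 / 1.693 = 1.0450

1.045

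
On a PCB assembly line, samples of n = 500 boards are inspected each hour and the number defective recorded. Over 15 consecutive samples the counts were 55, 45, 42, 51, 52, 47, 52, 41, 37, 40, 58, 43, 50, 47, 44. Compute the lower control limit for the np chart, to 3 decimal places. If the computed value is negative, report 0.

27.369

p̄ = Σdᵢ / (k·n) = 704 / (15 × 500) = 0.09387
LCL = np̄ − 3·√(np̄(1−p̄)) = 46.9333 − 3 × 6.5213 = 27.3693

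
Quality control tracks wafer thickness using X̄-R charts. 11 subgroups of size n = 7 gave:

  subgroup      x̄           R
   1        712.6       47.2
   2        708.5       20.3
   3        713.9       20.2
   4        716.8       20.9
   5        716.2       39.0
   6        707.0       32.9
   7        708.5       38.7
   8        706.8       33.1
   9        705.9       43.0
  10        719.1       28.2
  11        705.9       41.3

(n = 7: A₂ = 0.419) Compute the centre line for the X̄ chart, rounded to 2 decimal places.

711.02

X̄̄ = (712.6 + 708.5 + 713.9 + 716.8 + 716.2 + 707.0 + 708.5 + 706.8 + 705.9 + 719.1 + 705.9) / 11 = 7821.2000 / 11 = 711.0182
CL = X̄̄ = 711.0182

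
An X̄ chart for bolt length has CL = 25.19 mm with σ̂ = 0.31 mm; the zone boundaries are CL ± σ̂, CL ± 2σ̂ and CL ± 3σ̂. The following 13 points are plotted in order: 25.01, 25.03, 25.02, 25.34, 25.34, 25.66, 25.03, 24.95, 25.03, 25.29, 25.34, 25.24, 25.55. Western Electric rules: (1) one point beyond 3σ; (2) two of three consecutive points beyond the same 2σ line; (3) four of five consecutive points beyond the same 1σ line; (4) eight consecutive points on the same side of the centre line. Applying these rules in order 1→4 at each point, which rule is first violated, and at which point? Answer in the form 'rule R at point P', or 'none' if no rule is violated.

Zone of each point (C = within 1σ̂, B = 1σ̂–2σ̂, A = 2σ̂–3σ̂, * = beyond 3σ̂; sign = side of CL): 1:-C, 2:-C, 3:-C, 4:+C, 5:+C, 6:+B, 7:-C, 8:-C, 9:-C, 10:+C, 11:+C, 12:+C, 13:+B
No rule fires across all 13 points.

none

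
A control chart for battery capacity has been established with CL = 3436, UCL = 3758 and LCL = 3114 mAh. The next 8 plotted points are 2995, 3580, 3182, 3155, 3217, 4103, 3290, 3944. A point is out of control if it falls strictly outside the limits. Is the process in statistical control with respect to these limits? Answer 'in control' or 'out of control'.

Compare each point to [3114, 3758]: sample 1 = 2995 < LCL; sample 6 = 4103 > UCL; sample 8 = 3944 > UCL.

out of control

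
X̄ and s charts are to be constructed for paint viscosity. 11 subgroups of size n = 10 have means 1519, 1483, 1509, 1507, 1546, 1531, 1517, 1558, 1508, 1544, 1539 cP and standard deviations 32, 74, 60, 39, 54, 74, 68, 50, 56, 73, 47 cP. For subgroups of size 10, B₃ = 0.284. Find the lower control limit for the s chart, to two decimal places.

16.19

s̄ = (32 + 74 + 60 + 39 + 54 + 74 + 68 + 50 + 56 + 73 + 47) / 11 = 57.0000
LCL_s = B₃·s̄ = 0.284 × 57.0000 = 16.1880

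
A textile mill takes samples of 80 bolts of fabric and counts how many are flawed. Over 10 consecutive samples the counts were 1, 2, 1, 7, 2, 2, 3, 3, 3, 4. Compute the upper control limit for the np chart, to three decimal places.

7.731

p̄ = Σdᵢ / (k·n) = 28 / (10 × 80) = 0.03500
UCL = np̄ + 3·√(np̄(1−p̄)) = 2.8000 + 3 × √(2.8000×0.96500) = 2.8000 + 3 × 1.6438 = 7.7313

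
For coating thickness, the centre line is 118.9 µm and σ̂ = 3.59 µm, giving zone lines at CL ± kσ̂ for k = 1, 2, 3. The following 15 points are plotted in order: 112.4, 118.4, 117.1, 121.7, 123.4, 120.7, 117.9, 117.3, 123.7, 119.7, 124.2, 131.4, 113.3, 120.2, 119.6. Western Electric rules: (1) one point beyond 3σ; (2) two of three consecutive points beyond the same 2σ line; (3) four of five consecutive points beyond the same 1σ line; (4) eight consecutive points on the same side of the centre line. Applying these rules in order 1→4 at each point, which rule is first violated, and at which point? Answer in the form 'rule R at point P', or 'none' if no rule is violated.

Zone of each point (C = within 1σ̂, B = 1σ̂–2σ̂, A = 2σ̂–3σ̂, * = beyond 3σ̂; sign = side of CL): 1:-B, 2:-C, 3:-C, 4:+C, 5:+B, 6:+C, 7:-C, 8:-C, 9:+B, 10:+C, 11:+B, 12:+*, 13:-B, 14:+C, 15:+C
Rule 1 (one point beyond the 3σ limits) is satisfied at point 12.

rule 1 at point 12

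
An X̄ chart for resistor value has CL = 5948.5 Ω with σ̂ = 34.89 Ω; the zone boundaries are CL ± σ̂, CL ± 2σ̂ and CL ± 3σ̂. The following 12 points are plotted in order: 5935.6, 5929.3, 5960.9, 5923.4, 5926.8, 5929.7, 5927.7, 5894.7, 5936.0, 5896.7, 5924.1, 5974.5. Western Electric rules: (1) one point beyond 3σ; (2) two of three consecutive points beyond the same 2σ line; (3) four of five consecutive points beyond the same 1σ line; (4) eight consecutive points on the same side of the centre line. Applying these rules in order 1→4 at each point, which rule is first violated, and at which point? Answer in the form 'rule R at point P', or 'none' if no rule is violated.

Zone of each point (C = within 1σ̂, B = 1σ̂–2σ̂, A = 2σ̂–3σ̂, * = beyond 3σ̂; sign = side of CL): 1:-C, 2:-C, 3:+C, 4:-C, 5:-C, 6:-C, 7:-C, 8:-B, 9:-C, 10:-B, 11:-C, 12:+C
Rule 4 (eight consecutive points on the same side of the centre line) is satisfied at point 11.

rule 4 at point 11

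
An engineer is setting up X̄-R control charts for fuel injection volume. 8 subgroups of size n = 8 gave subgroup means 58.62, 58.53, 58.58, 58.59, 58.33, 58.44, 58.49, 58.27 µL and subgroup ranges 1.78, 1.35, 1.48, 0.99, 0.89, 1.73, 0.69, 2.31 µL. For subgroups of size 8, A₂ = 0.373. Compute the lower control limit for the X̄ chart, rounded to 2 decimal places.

X̄̄ = (58.62 + 58.53 + 58.58 + 58.59 + 58.33 + 58.44 + 58.49 + 58.27) / 8 = 467.8500 / 8 = 58.4813
R̄ = (1.78 + 1.35 + 1.48 + 0.99 + 0.89 + 1.73 + 0.69 + 2.31) / 8 = 11.2200 / 8 = 1.4025
LCL = X̄̄ − A₂·R̄ = 58.4813 − 0.373 × 1.4025 = 57.9581

57.96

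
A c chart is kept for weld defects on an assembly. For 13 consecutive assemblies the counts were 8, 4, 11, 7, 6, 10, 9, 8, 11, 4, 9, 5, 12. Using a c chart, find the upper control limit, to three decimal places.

c̄ = (8 + 4 + 11 + 7 + 6 + 10 + 9 + 8 + 11 + 4 + 9 + 5 + 12) / 13 = 104 / 13 = 8.0000
UCL = c̄ + 3√c̄ = 8.0000 + 3 × √8.0000 = 8.0000 + 3 × 2.8284 = 16.4853

16.485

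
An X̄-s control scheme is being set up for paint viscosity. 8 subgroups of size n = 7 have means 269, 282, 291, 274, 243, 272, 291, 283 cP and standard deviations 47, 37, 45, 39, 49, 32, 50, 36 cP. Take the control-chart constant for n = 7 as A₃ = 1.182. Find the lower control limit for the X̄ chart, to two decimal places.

226.13

X̄̄ = (269 + 282 + 291 + 274 + 243 + 272 + 291 + 283) / 8 = 275.6250
s̄ = (47 + 37 + 45 + 39 + 49 + 32 + 50 + 36) / 8 = 41.8750
LCL = X̄̄ − A₃·s̄ = 275.6250 − 1.182 × 41.8750 = 226.1287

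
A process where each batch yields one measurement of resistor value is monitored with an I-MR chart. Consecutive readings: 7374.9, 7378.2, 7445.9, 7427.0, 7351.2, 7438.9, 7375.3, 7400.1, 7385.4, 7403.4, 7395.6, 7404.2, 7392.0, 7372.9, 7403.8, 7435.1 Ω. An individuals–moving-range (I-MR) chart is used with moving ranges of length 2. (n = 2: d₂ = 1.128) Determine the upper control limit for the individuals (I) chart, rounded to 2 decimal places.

7484.88

X̄ = (7374.9 + 7378.2 + 7445.9 + 7427.0 + 7351.2 + 7438.9 + 7375.3 + 7400.1 + 7385.4 + 7403.4 + 7395.6 + 7404.2 + 7392.0 + 7372.9 + 7403.8 + 7435.1) / 16 = 7398.9937
Moving ranges: 3.3, 67.7, 18.9, 75.8, 87.7, 63.6, 24.8, 14.7, 18.0, 7.8, 8.6, 12.2, 19.1, 30.9, 31.3; M̄R̄ = 484.4000 / 15 = 32.2933
UCL = X̄ + 3·M̄R̄/d₂ = 7398.9937 + 3 × 32.2933 / 1.128 = 7484.8803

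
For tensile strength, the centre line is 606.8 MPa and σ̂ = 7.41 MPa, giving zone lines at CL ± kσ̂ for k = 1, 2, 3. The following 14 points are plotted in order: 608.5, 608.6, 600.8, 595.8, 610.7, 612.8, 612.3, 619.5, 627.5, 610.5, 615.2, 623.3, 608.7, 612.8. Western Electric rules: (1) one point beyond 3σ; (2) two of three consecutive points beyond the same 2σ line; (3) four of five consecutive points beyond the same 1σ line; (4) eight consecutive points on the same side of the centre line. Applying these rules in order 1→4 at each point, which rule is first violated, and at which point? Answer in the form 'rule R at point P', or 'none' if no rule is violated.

rule 3 at point 12

Zone of each point (C = within 1σ̂, B = 1σ̂–2σ̂, A = 2σ̂–3σ̂, * = beyond 3σ̂; sign = side of CL): 1:+C, 2:+C, 3:-C, 4:-B, 5:+C, 6:+C, 7:+C, 8:+B, 9:+A, 10:+C, 11:+B, 12:+A, 13:+C, 14:+C
Rule 3 (four of five consecutive points beyond the same 1σ limit) is satisfied at point 12.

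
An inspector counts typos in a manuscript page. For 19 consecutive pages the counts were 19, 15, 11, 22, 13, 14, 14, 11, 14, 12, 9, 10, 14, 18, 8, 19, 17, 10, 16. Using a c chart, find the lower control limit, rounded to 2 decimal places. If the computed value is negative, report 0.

2.78

c̄ = (19 + 15 + 11 + 22 + 13 + 14 + 14 + 11 + 14 + 12 + 9 + 10 + 14 + 18 + 8 + 19 + 17 + 10 + 16) / 19 = 266 / 19 = 14.0000
LCL = c̄ − 3√c̄ = 14.0000 − 3 × 3.7417 = 2.7750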